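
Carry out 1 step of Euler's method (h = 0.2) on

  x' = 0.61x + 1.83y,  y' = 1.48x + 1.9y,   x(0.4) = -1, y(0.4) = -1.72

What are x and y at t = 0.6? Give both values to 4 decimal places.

Euler on (x,y): x_{n+1} = x_n + h·x', y_{n+1} = y_n + h·y'.
0.400000: (-1.000000, -1.720000); f=(-3.757600, -4.748000) → (-1.751520, -2.669600)
(x(0.6), y(0.6)) ≈ (-1.7515, -2.6696)

-1.7515, -2.6696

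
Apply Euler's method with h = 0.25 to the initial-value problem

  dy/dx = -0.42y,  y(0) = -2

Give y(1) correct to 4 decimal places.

Euler: y_{n+1} = y_n + h·f(x_n, y_n).
x=0.000000, y=-2.000000: f=0.840000 → y ← -2.000000 + 0.25·0.840000 = -1.790000
x=0.250000, y=-1.790000: f=0.751800 → y ← -1.790000 + 0.25·0.751800 = -1.602050
x=0.500000, y=-1.602050: f=0.672861 → y ← -1.602050 + 0.25·0.672861 = -1.433835
x=0.750000, y=-1.433835: f=0.602211 → y ← -1.433835 + 0.25·0.602211 = -1.283282
y(1) ≈ -1.2833

-1.2833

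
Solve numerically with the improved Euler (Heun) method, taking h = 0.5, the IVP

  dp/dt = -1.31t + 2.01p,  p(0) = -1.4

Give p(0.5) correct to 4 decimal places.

-3.6778

Heun: k1 = f(t_n, p_n); k2 = f(t_n + h, p_n + h·k1); p_{n+1} = p_n + (h/2)·(k1 + k2).
t=0.000000, p=-1.400000:
  k1 = f(0.000000, -1.400000) = -2.814000
  k2 = f(0.500000, -2.807000) = -6.297070
  p ← -1.400000 + (0.5/2)·(-2.814000 + (-6.297070)) = -3.677767
p(0.5) ≈ -3.6778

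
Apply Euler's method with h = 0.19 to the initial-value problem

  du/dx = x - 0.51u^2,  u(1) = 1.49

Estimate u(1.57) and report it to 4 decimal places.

Euler: u_{n+1} = u_n + h·f(x_n, u_n).
x=1.000000, u=1.490000: f=-0.132251 → u ← 1.490000 + 0.19·(-0.132251) = 1.464872
x=1.190000, u=1.464872: f=0.095616 → u ← 1.464872 + 0.19·0.095616 = 1.483039
x=1.380000, u=1.483039: f=0.258303 → u ← 1.483039 + 0.19·0.258303 = 1.532117
u(1.57) ≈ 1.5321

1.5321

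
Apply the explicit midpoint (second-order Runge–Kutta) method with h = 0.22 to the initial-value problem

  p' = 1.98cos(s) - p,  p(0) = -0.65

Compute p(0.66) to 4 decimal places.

Midpoint: k1 = f(s_n, p_n); k2 = f(s_n + h/2, p_n + (h/2)·k1); p_{n+1} = p_n + h·k2.
s=0.000000, p=-0.650000:
  k1 = f(0.000000, -0.650000) = 2.630000
  k2 = f(0.110000, -0.360700) = 2.328733
  p ← -0.650000 + 0.22·2.328733 = -0.137679
s=0.220000, p=-0.137679:
  k1 = f(0.220000, -0.137679) = 2.069956
  k2 = f(0.330000, 0.090016) = 1.783147
  p ← -0.137679 + 0.22·1.783147 = 0.254614
s=0.440000, p=0.254614:
  k1 = f(0.440000, 0.254614) = 1.536795
  k2 = f(0.550000, 0.423661) = 1.264337
  p ← 0.254614 + 0.22·1.264337 = 0.532768
p(0.66) ≈ 0.5328

0.5328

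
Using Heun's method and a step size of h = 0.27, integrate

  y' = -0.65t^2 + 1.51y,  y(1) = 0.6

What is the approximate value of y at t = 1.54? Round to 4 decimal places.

Heun: k1 = f(t_n, y_n); k2 = f(t_n + h, y_n + h·k1); y_{n+1} = y_n + (h/2)·(k1 + k2).
t=1.000000, y=0.600000:
  k1 = f(1.000000, 0.600000) = 0.256000
  k2 = f(1.270000, 0.669120) = -0.038014
  y ← 0.600000 + (0.27/2)·(0.256000 + (-0.038014)) = 0.629428
t=1.270000, y=0.629428:
  k1 = f(1.270000, 0.629428) = -0.097949
  k2 = f(1.540000, 0.602982) = -0.631037
  y ← 0.629428 + (0.27/2)·(-0.097949 + (-0.631037)) = 0.531015
y(1.54) ≈ 0.5310

0.5310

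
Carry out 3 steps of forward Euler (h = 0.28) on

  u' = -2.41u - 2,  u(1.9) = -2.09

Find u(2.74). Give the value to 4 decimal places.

-0.8732

Euler: u_{n+1} = u_n + h·f(x_n, u_n).
x=1.900000, u=-2.090000: f=3.036900 → u ← -2.090000 + 0.28·3.036900 = -1.239668
x=2.180000, u=-1.239668: f=0.987600 → u ← -1.239668 + 0.28·0.987600 = -0.963140
x=2.460000, u=-0.963140: f=0.321167 → u ← -0.963140 + 0.28·0.321167 = -0.873213
u(2.74) ≈ -0.8732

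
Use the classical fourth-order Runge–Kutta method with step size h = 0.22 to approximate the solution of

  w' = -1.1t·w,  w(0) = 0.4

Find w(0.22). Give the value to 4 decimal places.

0.3895

RK4: k1 = f(t_n, w_n); k2 = f(t_n + h/2, w_n + (h/2)·k1); k3 = f(t_n + h/2, w_n + (h/2)·k2); k4 = f(t_n + h, w_n + h·k3); w_{n+1} = w_n + (h/6)·(k1 + 2k2 + 2k3 + k4).
t=0.000000, w=0.400000:
  k1 = f(0.000000, 0.400000) = 0.000000
  k2 = f(0.110000, 0.400000) = -0.048400
  k3 = f(0.110000, 0.394676) = -0.047756
  k4 = f(0.220000, 0.389494) = -0.094257
  w ← 0.400000 + (0.22/6)·(k1 + 2k2 + 2k3 + k4) = 0.389492
w(0.22) ≈ 0.3895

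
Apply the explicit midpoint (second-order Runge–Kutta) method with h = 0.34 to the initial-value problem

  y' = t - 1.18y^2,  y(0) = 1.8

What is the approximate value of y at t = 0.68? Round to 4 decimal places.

Midpoint: k1 = f(t_n, y_n); k2 = f(t_n + h/2, y_n + (h/2)·k1); y_{n+1} = y_n + h·k2.
t=0.000000, y=1.800000:
  k1 = f(0.000000, 1.800000) = -3.823200
  k2 = f(0.170000, 1.150056) = -1.390702
  y ← 1.800000 + 0.34·(-1.390702) = 1.327161
t=0.340000, y=1.327161:
  k1 = f(0.340000, 1.327161) = -1.738401
  k2 = f(0.510000, 1.031633) = -0.745835
  y ← 1.327161 + 0.34·(-0.745835) = 1.073577
y(0.68) ≈ 1.0736

1.0736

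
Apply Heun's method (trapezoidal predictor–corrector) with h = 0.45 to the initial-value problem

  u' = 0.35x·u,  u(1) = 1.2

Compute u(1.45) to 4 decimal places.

Heun: k1 = f(x_n, u_n); k2 = f(x_n + h, u_n + h·k1); u_{n+1} = u_n + (h/2)·(k1 + k2).
x=1.000000, u=1.200000:
  k1 = f(1.000000, 1.200000) = 0.420000
  k2 = f(1.450000, 1.389000) = 0.704917
  u ← 1.200000 + (0.45/2)·(0.420000 + 0.704917) = 1.453106
u(1.45) ≈ 1.4531

1.4531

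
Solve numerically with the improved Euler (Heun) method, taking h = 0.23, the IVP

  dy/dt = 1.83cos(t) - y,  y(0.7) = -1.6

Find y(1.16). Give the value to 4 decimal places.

Heun: k1 = f(t_n, y_n); k2 = f(t_n + h, y_n + h·k1); y_{n+1} = y_n + (h/2)·(k1 + k2).
t=0.700000, y=-1.600000:
  k1 = f(0.700000, -1.600000) = 2.999661
  k2 = f(0.930000, -0.910078) = 2.004114
  y ← -1.600000 + (0.23/2)·(2.999661 + 2.004114) = -1.024566
t=0.930000, y=-1.024566:
  k1 = f(0.930000, -1.024566) = 2.118602
  k2 = f(1.160000, -0.537287) = 1.268079
  y ← -1.024566 + (0.23/2)·(2.118602 + 1.268079) = -0.635098
y(1.16) ≈ -0.6351

-0.6351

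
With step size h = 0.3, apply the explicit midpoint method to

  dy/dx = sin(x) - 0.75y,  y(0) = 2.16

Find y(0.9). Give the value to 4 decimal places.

1.4178

Midpoint: k1 = f(x_n, y_n); k2 = f(x_n + h/2, y_n + (h/2)·k1); y_{n+1} = y_n + h·k2.
x=0.000000, y=2.160000:
  k1 = f(0.000000, 2.160000) = -1.620000
  k2 = f(0.150000, 1.917000) = -1.288312
  y ← 2.160000 + 0.3·(-1.288312) = 1.773506
x=0.300000, y=1.773506:
  k1 = f(0.300000, 1.773506) = -1.034610
  k2 = f(0.450000, 1.618315) = -0.778771
  y ← 1.773506 + 0.3·(-0.778771) = 1.539875
x=0.600000, y=1.539875:
  k1 = f(0.600000, 1.539875) = -0.590264
  k2 = f(0.750000, 1.451336) = -0.406863
  y ← 1.539875 + 0.3·(-0.406863) = 1.417816
y(0.9) ≈ 1.4178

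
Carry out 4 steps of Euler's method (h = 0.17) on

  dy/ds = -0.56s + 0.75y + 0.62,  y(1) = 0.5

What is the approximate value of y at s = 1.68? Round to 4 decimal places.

0.7517

Euler: y_{n+1} = y_n + h·f(s_n, y_n).
s=1.000000, y=0.500000: f=0.435000 → y ← 0.500000 + 0.17·0.435000 = 0.573950
s=1.170000, y=0.573950: f=0.395262 → y ← 0.573950 + 0.17·0.395262 = 0.641145
s=1.340000, y=0.641145: f=0.350458 → y ← 0.641145 + 0.17·0.350458 = 0.700723
s=1.510000, y=0.700723: f=0.299942 → y ← 0.700723 + 0.17·0.299942 = 0.751713
y(1.68) ≈ 0.7517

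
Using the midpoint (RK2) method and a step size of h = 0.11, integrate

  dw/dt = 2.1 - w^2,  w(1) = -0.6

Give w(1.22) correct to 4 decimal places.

Midpoint: k1 = f(t_n, w_n); k2 = f(t_n + h/2, w_n + (h/2)·k1); w_{n+1} = w_n + h·k2.
t=1.000000, w=-0.600000:
  k1 = f(1.000000, -0.600000) = 1.740000
  k2 = f(1.055000, -0.504300) = 1.845682
  w ← -0.600000 + 0.11·1.845682 = -0.396975
t=1.110000, w=-0.396975:
  k1 = f(1.110000, -0.396975) = 1.942411
  k2 = f(1.165000, -0.290142) = 2.015817
  w ← -0.396975 + 0.11·2.015817 = -0.175235
w(1.22) ≈ -0.1752

-0.1752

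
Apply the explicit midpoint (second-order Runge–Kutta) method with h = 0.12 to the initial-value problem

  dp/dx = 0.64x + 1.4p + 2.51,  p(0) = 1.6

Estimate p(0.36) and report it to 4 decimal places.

3.8600

Midpoint: k1 = f(x_n, p_n); k2 = f(x_n + h/2, p_n + (h/2)·k1); p_{n+1} = p_n + h·k2.
x=0.000000, p=1.600000:
  k1 = f(0.000000, 1.600000) = 4.750000
  k2 = f(0.060000, 1.885000) = 5.187400
  p ← 1.600000 + 0.12·5.187400 = 2.222488
x=0.120000, p=2.222488:
  k1 = f(0.120000, 2.222488) = 5.698283
  k2 = f(0.180000, 2.564385) = 6.215339
  p ← 2.222488 + 0.12·6.215339 = 2.968329
x=0.240000, p=2.968329:
  k1 = f(0.240000, 2.968329) = 6.819260
  k2 = f(0.300000, 3.377484) = 7.430478
  p ← 2.968329 + 0.12·7.430478 = 3.859986
p(0.36) ≈ 3.8600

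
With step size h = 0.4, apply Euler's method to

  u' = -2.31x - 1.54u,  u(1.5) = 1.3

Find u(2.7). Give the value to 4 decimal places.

Euler: u_{n+1} = u_n + h·f(x_n, u_n).
x=1.500000, u=1.300000: f=-5.467000 → u ← 1.300000 + 0.4·(-5.467000) = -0.886800
x=1.900000, u=-0.886800: f=-3.023328 → u ← -0.886800 + 0.4·(-3.023328) = -2.096131
x=2.300000, u=-2.096131: f=-2.084958 → u ← -2.096131 + 0.4·(-2.084958) = -2.930114
u(2.7) ≈ -2.9301

-2.9301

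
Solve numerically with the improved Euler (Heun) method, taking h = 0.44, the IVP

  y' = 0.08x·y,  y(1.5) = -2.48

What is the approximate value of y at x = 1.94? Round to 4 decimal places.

-2.6346

Heun: k1 = f(x_n, y_n); k2 = f(x_n + h, y_n + h·k1); y_{n+1} = y_n + (h/2)·(k1 + k2).
x=1.500000, y=-2.480000:
  k1 = f(1.500000, -2.480000) = -0.297600
  k2 = f(1.940000, -2.610944) = -0.405219
  y ← -2.480000 + (0.44/2)·(-0.297600 + (-0.405219)) = -2.634620
y(1.94) ≈ -2.6346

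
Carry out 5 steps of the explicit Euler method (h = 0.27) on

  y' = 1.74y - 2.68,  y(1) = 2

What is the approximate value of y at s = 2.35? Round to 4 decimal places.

4.6940

Euler: y_{n+1} = y_n + h·f(s_n, y_n).
s=1.000000, y=2.000000: f=0.800000 → y ← 2.000000 + 0.27·0.800000 = 2.216000
s=1.270000, y=2.216000: f=1.175840 → y ← 2.216000 + 0.27·1.175840 = 2.533477
s=1.540000, y=2.533477: f=1.728250 → y ← 2.533477 + 0.27·1.728250 = 3.000104
s=1.810000, y=3.000104: f=2.540181 → y ← 3.000104 + 0.27·2.540181 = 3.685953
s=2.080000, y=3.685953: f=3.733558 → y ← 3.685953 + 0.27·3.733558 = 4.694014
y(2.35) ≈ 4.6940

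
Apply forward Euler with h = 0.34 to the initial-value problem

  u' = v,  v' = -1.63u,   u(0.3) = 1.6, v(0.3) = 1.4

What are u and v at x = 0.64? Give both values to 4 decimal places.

Euler on (u,v): u_{n+1} = u_n + h·u', v_{n+1} = v_n + h·v'.
0.300000: (1.600000, 1.400000); f=(1.400000, -2.608000) → (2.076000, 0.513280)
(u(0.64), v(0.64)) ≈ (2.0760, 0.5133)

2.0760, 0.5133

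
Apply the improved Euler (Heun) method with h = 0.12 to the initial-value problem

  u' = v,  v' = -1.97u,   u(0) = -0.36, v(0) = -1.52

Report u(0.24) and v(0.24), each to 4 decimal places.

-0.6993, -1.2663

Heun on (u,v): k1 = f(s_n, state_n); k2 = f(s_n + h, state_n + h·k1); state_{n+1} = state_n + (h/2)·(k1 + k2).
0.000000: (-0.360000, -1.520000)
  k1 = (-1.520000, 0.709200)
  predictor → (-0.542400, -1.434896)
  k2 = (-1.434896, 1.068528)
  → (-0.537294, -1.413336)
0.120000: (-0.537294, -1.413336)
  k1 = (-1.413336, 1.058469)
  predictor → (-0.706894, -1.286320)
  k2 = (-1.286320, 1.392581)
  → (-0.699273, -1.266273)
(u(0.24), v(0.24)) ≈ (-0.6993, -1.2663)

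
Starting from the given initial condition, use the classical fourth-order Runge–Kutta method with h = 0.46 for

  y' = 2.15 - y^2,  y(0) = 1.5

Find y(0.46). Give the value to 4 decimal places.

1.4760

RK4: k1 = f(x_n, y_n); k2 = f(x_n + h/2, y_n + (h/2)·k1); k3 = f(x_n + h/2, y_n + (h/2)·k2); k4 = f(x_n + h, y_n + h·k3); y_{n+1} = y_n + (h/6)·(k1 + 2k2 + 2k3 + k4).
x=0.000000, y=1.500000:
  k1 = f(0.000000, 1.500000) = -0.100000
  k2 = f(0.230000, 1.477000) = -0.031529
  k3 = f(0.230000, 1.492748) = -0.078298
  k4 = f(0.460000, 1.463983) = 0.006753
  y ← 1.500000 + (0.46/6)·(k1 + 2k2 + 2k3 + k4) = 1.476011
y(0.46) ≈ 1.4760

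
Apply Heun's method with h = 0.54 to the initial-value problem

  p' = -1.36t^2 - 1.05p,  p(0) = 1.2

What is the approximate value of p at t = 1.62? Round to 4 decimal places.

Heun: k1 = f(t_n, p_n); k2 = f(t_n + h, p_n + h·k1); p_{n+1} = p_n + (h/2)·(k1 + k2).
t=0.000000, p=1.200000:
  k1 = f(0.000000, 1.200000) = -1.260000
  k2 = f(0.540000, 0.519600) = -0.942156
  p ← 1.200000 + (0.54/2)·(-1.260000 + (-0.942156)) = 0.605418
t=0.540000, p=0.605418:
  k1 = f(0.540000, 0.605418) = -1.032265
  k2 = f(1.080000, 0.047995) = -1.636699
  p ← 0.605418 + (0.54/2)·(-1.032265 + (-1.636699)) = -0.115202
t=1.080000, p=-0.115202:
  k1 = f(1.080000, -0.115202) = -1.465342
  k2 = f(1.620000, -0.906487) = -2.617373
  p ← -0.115202 + (0.54/2)·(-1.465342 + (-2.617373)) = -1.217535
p(1.62) ≈ -1.2175

-1.2175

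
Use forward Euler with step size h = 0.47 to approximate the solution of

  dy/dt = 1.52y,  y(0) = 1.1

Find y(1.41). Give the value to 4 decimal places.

5.5428

Euler: y_{n+1} = y_n + h·f(t_n, y_n).
t=0.000000, y=1.100000: f=1.672000 → y ← 1.100000 + 0.47·1.672000 = 1.885840
t=0.470000, y=1.885840: f=2.866477 → y ← 1.885840 + 0.47·2.866477 = 3.233084
t=0.940000, y=3.233084: f=4.914288 → y ← 3.233084 + 0.47·4.914288 = 5.542799
y(1.41) ≈ 5.5428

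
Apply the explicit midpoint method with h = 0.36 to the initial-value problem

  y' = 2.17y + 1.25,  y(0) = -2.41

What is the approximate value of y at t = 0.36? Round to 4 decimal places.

Midpoint: k1 = f(t_n, y_n); k2 = f(t_n + h/2, y_n + (h/2)·k1); y_{n+1} = y_n + h·k2.
t=0.000000, y=-2.410000:
  k1 = f(0.000000, -2.410000) = -3.979700
  k2 = f(0.180000, -3.126346) = -5.534171
  y ← -2.410000 + 0.36·(-5.534171) = -4.402301
y(0.36) ≈ -4.4023

-4.4023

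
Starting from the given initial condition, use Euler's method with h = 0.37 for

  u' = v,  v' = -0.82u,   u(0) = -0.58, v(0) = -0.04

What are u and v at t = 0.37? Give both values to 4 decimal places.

Euler on (u,v): u_{n+1} = u_n + h·u', v_{n+1} = v_n + h·v'.
0.000000: (-0.580000, -0.040000); f=(-0.040000, 0.475600) → (-0.594800, 0.135972)
(u(0.37), v(0.37)) ≈ (-0.5948, 0.1360)

-0.5948, 0.1360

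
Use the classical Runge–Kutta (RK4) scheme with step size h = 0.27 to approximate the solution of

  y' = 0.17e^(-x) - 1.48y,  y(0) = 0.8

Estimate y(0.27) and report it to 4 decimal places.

0.5694

RK4: k1 = f(x_n, y_n); k2 = f(x_n + h/2, y_n + (h/2)·k1); k3 = f(x_n + h/2, y_n + (h/2)·k2); k4 = f(x_n + h, y_n + h·k3); y_{n+1} = y_n + (h/6)·(k1 + 2k2 + 2k3 + k4).
x=0.000000, y=0.800000:
  k1 = f(0.000000, 0.800000) = -1.014000
  k2 = f(0.135000, 0.663110) = -0.832871
  k3 = f(0.135000, 0.687562) = -0.869061
  k4 = f(0.270000, 0.565354) = -0.706949
  y ← 0.800000 + (0.27/6)·(k1 + 2k2 + 2k3 + k4) = 0.569383
y(0.27) ≈ 0.5694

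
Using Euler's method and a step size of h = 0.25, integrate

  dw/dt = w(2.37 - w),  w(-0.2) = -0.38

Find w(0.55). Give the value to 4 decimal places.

Euler: w_{n+1} = w_n + h·f(t_n, w_n).
t=-0.200000, w=-0.380000: f=-1.045000 → w ← -0.380000 + 0.25·(-1.045000) = -0.641250
t=0.050000, w=-0.641250: f=-1.930964 → w ← -0.641250 + 0.25·(-1.930964) = -1.123991
t=0.300000, w=-1.123991: f=-3.927215 → w ← -1.123991 + 0.25·(-3.927215) = -2.105795
w(0.55) ≈ -2.1058

-2.1058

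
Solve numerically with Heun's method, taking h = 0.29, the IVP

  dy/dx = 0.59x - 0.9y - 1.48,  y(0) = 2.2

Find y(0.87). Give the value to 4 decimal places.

0.3101

Heun: k1 = f(x_n, y_n); k2 = f(x_n + h, y_n + h·k1); y_{n+1} = y_n + (h/2)·(k1 + k2).
x=0.000000, y=2.200000:
  k1 = f(0.000000, 2.200000) = -3.460000
  k2 = f(0.290000, 1.196600) = -2.385840
  y ← 2.200000 + (0.29/2)·(-3.460000 + (-2.385840)) = 1.352353
x=0.290000, y=1.352353:
  k1 = f(0.290000, 1.352353) = -2.526018
  k2 = f(0.580000, 0.619808) = -1.695627
  y ← 1.352353 + (0.29/2)·(-2.526018 + (-1.695627)) = 0.740215
x=0.580000, y=0.740215:
  k1 = f(0.580000, 0.740215) = -1.803993
  k2 = f(0.870000, 0.217057) = -1.162051
  y ← 0.740215 + (0.29/2)·(-1.803993 + (-1.162051)) = 0.310138
y(0.87) ≈ 0.3101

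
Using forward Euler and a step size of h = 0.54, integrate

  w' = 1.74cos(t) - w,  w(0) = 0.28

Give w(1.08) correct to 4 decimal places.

Euler: w_{n+1} = w_n + h·f(t_n, w_n).
t=0.000000, w=0.280000: f=1.460000 → w ← 0.280000 + 0.54·1.460000 = 1.068400
t=0.540000, w=1.068400: f=0.424013 → w ← 1.068400 + 0.54·0.424013 = 1.297367
w(1.08) ≈ 1.2974

1.2974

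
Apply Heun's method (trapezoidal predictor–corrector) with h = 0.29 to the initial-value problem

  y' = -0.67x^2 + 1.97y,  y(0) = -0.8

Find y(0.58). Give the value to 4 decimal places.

-2.4665

Heun: k1 = f(x_n, y_n); k2 = f(x_n + h, y_n + h·k1); y_{n+1} = y_n + (h/2)·(k1 + k2).
x=0.000000, y=-0.800000:
  k1 = f(0.000000, -0.800000) = -1.576000
  k2 = f(0.290000, -1.257040) = -2.532716
  y ← -0.800000 + (0.29/2)·(-1.576000 + (-2.532716)) = -1.395764
x=0.290000, y=-1.395764:
  k1 = f(0.290000, -1.395764) = -2.806002
  k2 = f(0.580000, -2.209504) = -4.578111
  y ← -1.395764 + (0.29/2)·(-2.806002 + (-4.578111)) = -2.466460
y(0.58) ≈ -2.4665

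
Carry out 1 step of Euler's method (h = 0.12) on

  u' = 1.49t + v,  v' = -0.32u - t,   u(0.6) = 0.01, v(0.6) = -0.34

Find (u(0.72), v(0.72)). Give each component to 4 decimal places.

0.0765, -0.4124

Euler on (u,v): u_{n+1} = u_n + h·u', v_{n+1} = v_n + h·v'.
0.600000: (0.010000, -0.340000); f=(0.554000, -0.603200) → (0.076480, -0.412384)
(u(0.72), v(0.72)) ≈ (0.0765, -0.4124)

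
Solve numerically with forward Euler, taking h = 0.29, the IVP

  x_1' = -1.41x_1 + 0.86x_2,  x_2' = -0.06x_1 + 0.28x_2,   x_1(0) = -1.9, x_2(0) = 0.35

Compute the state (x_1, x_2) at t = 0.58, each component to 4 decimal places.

Euler on (x_1,x_2): x_1_{n+1} = x_1_n + h·x_1', x_2_{n+1} = x_2_n + h·x_2'.
0.000000: (-1.900000, 0.350000); f=(2.980000, 0.212000) → (-1.035800, 0.411480)
0.290000: (-1.035800, 0.411480); f=(1.814351, 0.177362) → (-0.509638, 0.462915)
(x_1(0.58), x_2(0.58)) ≈ (-0.5096, 0.4629)

-0.5096, 0.4629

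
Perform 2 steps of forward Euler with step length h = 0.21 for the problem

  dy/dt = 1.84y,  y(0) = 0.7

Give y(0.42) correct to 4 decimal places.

1.3455

Euler: y_{n+1} = y_n + h·f(t_n, y_n).
t=0.000000, y=0.700000: f=1.288000 → y ← 0.700000 + 0.21·1.288000 = 0.970480
t=0.210000, y=0.970480: f=1.785683 → y ← 0.970480 + 0.21·1.785683 = 1.345473
y(0.42) ≈ 1.3455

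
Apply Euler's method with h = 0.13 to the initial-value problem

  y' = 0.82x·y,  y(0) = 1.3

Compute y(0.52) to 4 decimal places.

Euler: y_{n+1} = y_n + h·f(x_n, y_n).
x=0.000000, y=1.300000: f=0.000000 → y ← 1.300000 + 0.13·0.000000 = 1.300000
x=0.130000, y=1.300000: f=0.138580 → y ← 1.300000 + 0.13·0.138580 = 1.318015
x=0.260000, y=1.318015: f=0.281001 → y ← 1.318015 + 0.13·0.281001 = 1.354546
x=0.390000, y=1.354546: f=0.433184 → y ← 1.354546 + 0.13·0.433184 = 1.410859
y(0.52) ≈ 1.4109

1.4109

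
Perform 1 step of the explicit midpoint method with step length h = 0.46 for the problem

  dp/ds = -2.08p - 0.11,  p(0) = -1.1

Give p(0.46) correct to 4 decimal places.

Midpoint: k1 = f(s_n, p_n); k2 = f(s_n + h/2, p_n + (h/2)·k1); p_{n+1} = p_n + h·k2.
s=0.000000, p=-1.100000:
  k1 = f(0.000000, -1.100000) = 2.178000
  k2 = f(0.230000, -0.599060) = 1.136045
  p ← -1.100000 + 0.46·1.136045 = -0.577419
p(0.46) ≈ -0.5774

-0.5774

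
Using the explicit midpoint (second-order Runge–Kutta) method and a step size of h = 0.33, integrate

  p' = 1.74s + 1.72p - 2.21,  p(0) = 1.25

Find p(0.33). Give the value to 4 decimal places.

1.3193

Midpoint: k1 = f(s_n, p_n); k2 = f(s_n + h/2, p_n + (h/2)·k1); p_{n+1} = p_n + h·k2.
s=0.000000, p=1.250000:
  k1 = f(0.000000, 1.250000) = -0.060000
  k2 = f(0.165000, 1.240100) = 0.210072
  p ← 1.250000 + 0.33·0.210072 = 1.319324
p(0.33) ≈ 1.3193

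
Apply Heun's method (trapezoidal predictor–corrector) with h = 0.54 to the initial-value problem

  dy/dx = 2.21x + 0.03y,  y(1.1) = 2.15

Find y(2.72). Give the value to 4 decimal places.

9.2345

Heun: k1 = f(x_n, y_n); k2 = f(x_n + h, y_n + h·k1); y_{n+1} = y_n + (h/2)·(k1 + k2).
x=1.100000, y=2.150000:
  k1 = f(1.100000, 2.150000) = 2.495500
  k2 = f(1.640000, 3.497570) = 3.729327
  y ← 2.150000 + (0.54/2)·(2.495500 + 3.729327) = 3.830703
x=1.640000, y=3.830703:
  k1 = f(1.640000, 3.830703) = 3.739321
  k2 = f(2.180000, 5.849937) = 4.993298
  y ← 3.830703 + (0.54/2)·(3.739321 + 4.993298) = 6.188511
x=2.180000, y=6.188511:
  k1 = f(2.180000, 6.188511) = 5.003455
  k2 = f(2.720000, 8.890376) = 6.277911
  y ← 6.188511 + (0.54/2)·(5.003455 + 6.277911) = 9.234479
y(2.72) ≈ 9.2345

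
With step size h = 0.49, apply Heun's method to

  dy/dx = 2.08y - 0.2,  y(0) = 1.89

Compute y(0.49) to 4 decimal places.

Heun: k1 = f(x_n, y_n); k2 = f(x_n + h, y_n + h·k1); y_{n+1} = y_n + (h/2)·(k1 + k2).
x=0.000000, y=1.890000:
  k1 = f(0.000000, 1.890000) = 3.731200
  k2 = f(0.490000, 3.718288) = 7.534039
  y ← 1.890000 + (0.49/2)·(3.731200 + 7.534039) = 4.649984
y(0.49) ≈ 4.6500

4.6500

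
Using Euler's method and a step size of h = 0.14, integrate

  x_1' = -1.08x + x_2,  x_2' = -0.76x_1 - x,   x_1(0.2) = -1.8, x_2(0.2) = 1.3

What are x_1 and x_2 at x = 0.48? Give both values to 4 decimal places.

-1.4948, 1.5913

Euler on (x_1,x_2): x_1_{n+1} = x_1_n + h·x_1', x_2_{n+1} = x_2_n + h·x_2'.
0.200000: (-1.800000, 1.300000); f=(1.084000, 1.168000) → (-1.648240, 1.463520)
0.340000: (-1.648240, 1.463520); f=(1.096320, 0.912662) → (-1.494755, 1.591293)
(x_1(0.48), x_2(0.48)) ≈ (-1.4948, 1.5913)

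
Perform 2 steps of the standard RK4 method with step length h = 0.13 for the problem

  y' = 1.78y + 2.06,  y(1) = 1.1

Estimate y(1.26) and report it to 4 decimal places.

RK4: k1 = f(t_n, y_n); k2 = f(t_n + h/2, y_n + (h/2)·k1); k3 = f(t_n + h/2, y_n + (h/2)·k2); k4 = f(t_n + h, y_n + h·k3); y_{n+1} = y_n + (h/6)·(k1 + 2k2 + 2k3 + k4).
t=1.000000, y=1.100000:
  k1 = f(1.000000, 1.100000) = 4.018000
  k2 = f(1.065000, 1.361170) = 4.482883
  k3 = f(1.065000, 1.391387) = 4.536670
  k4 = f(1.130000, 1.689767) = 5.067785
  y ← 1.100000 + (0.13/6)·(k1 + 2k2 + 2k3 + k4) = 1.687706
t=1.130000, y=1.687706:
  k1 = f(1.130000, 1.687706) = 5.064117
  k2 = f(1.195000, 2.016874) = 5.650035
  k3 = f(1.195000, 2.054958) = 5.717826
  k4 = f(1.260000, 2.431023) = 6.387221
  y ← 1.687706 + (0.13/6)·(k1 + 2k2 + 2k3 + k4) = 2.428426
y(1.26) ≈ 2.4284

2.4284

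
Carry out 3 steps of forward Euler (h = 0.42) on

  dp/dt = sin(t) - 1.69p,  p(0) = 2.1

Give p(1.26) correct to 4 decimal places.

Euler: p_{n+1} = p_n + h·f(t_n, p_n).
t=0.000000, p=2.100000: f=-3.549000 → p ← 2.100000 + 0.42·(-3.549000) = 0.609420
t=0.420000, p=0.609420: f=-0.622159 → p ← 0.609420 + 0.42·(-0.622159) = 0.348113
t=0.840000, p=0.348113: f=0.156332 → p ← 0.348113 + 0.42·0.156332 = 0.413773
p(1.26) ≈ 0.4138

0.4138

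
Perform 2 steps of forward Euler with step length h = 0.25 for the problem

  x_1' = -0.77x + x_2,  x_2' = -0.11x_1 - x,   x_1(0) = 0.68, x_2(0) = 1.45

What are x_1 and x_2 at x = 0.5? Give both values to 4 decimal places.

Euler on (x_1,x_2): x_1_{n+1} = x_1_n + h·x_1', x_2_{n+1} = x_2_n + h·x_2'.
0.000000: (0.680000, 1.450000); f=(1.450000, -0.074800) → (1.042500, 1.431300)
0.250000: (1.042500, 1.431300); f=(1.238800, -0.364675) → (1.352200, 1.340131)
(x_1(0.5), x_2(0.5)) ≈ (1.3522, 1.3401)

1.3522, 1.3401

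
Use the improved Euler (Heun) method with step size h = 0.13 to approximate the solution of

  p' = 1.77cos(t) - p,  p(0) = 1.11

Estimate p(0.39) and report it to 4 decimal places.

Heun: k1 = f(t_n, p_n); k2 = f(t_n + h, p_n + h·k1); p_{n+1} = p_n + (h/2)·(k1 + k2).
t=0.000000, p=1.110000:
  k1 = f(0.000000, 1.110000) = 0.660000
  k2 = f(0.130000, 1.195800) = 0.559265
  p ← 1.110000 + (0.13/2)·(0.660000 + 0.559265) = 1.189252
t=0.130000, p=1.189252:
  k1 = f(0.130000, 1.189252) = 0.565812
  k2 = f(0.260000, 1.262808) = 0.447702
  p ← 1.189252 + (0.13/2)·(0.565812 + 0.447702) = 1.255131
t=0.260000, p=1.255131:
  k1 = f(0.260000, 1.255131) = 0.455380
  k2 = f(0.390000, 1.314330) = 0.322759
  p ← 1.255131 + (0.13/2)·(0.455380 + 0.322759) = 1.305710
p(0.39) ≈ 1.3057

1.3057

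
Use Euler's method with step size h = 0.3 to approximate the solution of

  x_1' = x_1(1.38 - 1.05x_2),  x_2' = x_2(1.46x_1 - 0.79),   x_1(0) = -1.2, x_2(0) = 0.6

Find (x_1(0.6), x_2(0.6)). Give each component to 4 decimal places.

Euler on (x_1,x_2): x_1_{n+1} = x_1_n + h·x_1', x_2_{n+1} = x_2_n + h·x_2'.
0.000000: (-1.200000, 0.600000); f=(-0.900000, -1.525200) → (-1.470000, 0.142440)
0.300000: (-1.470000, 0.142440); f=(-1.808744, -0.418232) → (-2.012623, 0.016970)
(x_1(0.6), x_2(0.6)) ≈ (-2.0126, 0.0170)

-2.0126, 0.0170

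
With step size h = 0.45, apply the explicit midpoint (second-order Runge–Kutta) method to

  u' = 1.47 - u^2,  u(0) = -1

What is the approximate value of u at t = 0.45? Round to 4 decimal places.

Midpoint: k1 = f(t_n, u_n); k2 = f(t_n + h/2, u_n + (h/2)·k1); u_{n+1} = u_n + h·k2.
t=0.000000, u=-1.000000:
  k1 = f(0.000000, -1.000000) = 0.470000
  k2 = f(0.225000, -0.894250) = 0.670317
  u ← -1.000000 + 0.45·0.670317 = -0.698357
u(0.45) ≈ -0.6984

-0.6984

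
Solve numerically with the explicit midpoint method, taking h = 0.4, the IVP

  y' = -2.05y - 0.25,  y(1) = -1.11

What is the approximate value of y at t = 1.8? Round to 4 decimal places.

-0.3852

Midpoint: k1 = f(t_n, y_n); k2 = f(t_n + h/2, y_n + (h/2)·k1); y_{n+1} = y_n + h·k2.
t=1.000000, y=-1.110000:
  k1 = f(1.000000, -1.110000) = 2.025500
  k2 = f(1.200000, -0.704900) = 1.195045
  y ← -1.110000 + 0.4·1.195045 = -0.631982
t=1.400000, y=-0.631982:
  k1 = f(1.400000, -0.631982) = 1.045563
  k2 = f(1.600000, -0.422869) = 0.616882
  y ← -0.631982 + 0.4·0.616882 = -0.385229
y(1.8) ≈ -0.3852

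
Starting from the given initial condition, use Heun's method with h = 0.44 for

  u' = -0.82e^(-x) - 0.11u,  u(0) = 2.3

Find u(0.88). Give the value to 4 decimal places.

1.6282

Heun: k1 = f(x_n, u_n); k2 = f(x_n + h, u_n + h·k1); u_{n+1} = u_n + (h/2)·(k1 + k2).
x=0.000000, u=2.300000:
  k1 = f(0.000000, 2.300000) = -1.073000
  k2 = f(0.440000, 1.827880) = -0.729177
  u ← 2.300000 + (0.44/2)·(-1.073000 + (-0.729177)) = 1.903521
x=0.440000, u=1.903521:
  k1 = f(0.440000, 1.903521) = -0.737497
  k2 = f(0.880000, 1.579022) = -0.513814
  u ← 1.903521 + (0.44/2)·(-0.737497 + (-0.513814)) = 1.628233
u(0.88) ≈ 1.6282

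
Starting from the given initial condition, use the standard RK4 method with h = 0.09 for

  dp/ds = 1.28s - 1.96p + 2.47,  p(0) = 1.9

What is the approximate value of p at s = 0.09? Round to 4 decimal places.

RK4: k1 = f(s_n, p_n); k2 = f(s_n + h/2, p_n + (h/2)·k1); k3 = f(s_n + h/2, p_n + (h/2)·k2); k4 = f(s_n + h, p_n + h·k3); p_{n+1} = p_n + (h/6)·(k1 + 2k2 + 2k3 + k4).
s=0.000000, p=1.900000:
  k1 = f(0.000000, 1.900000) = -1.254000
  k2 = f(0.045000, 1.843570) = -1.085797
  k3 = f(0.045000, 1.851139) = -1.100633
  k4 = f(0.090000, 1.800943) = -0.944648
  p ← 1.900000 + (0.09/6)·(k1 + 2k2 + 2k3 + k4) = 1.801427
p(0.09) ≈ 1.8014

1.8014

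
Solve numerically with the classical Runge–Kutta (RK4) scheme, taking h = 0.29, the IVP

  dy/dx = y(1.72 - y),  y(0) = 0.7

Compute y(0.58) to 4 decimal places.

RK4: k1 = f(x_n, y_n); k2 = f(x_n + h/2, y_n + (h/2)·k1); k3 = f(x_n + h/2, y_n + (h/2)·k2); k4 = f(x_n + h, y_n + h·k3); y_{n+1} = y_n + (h/6)·(k1 + 2k2 + 2k3 + k4).
x=0.000000, y=0.700000:
  k1 = f(0.000000, 0.700000) = 0.714000
  k2 = f(0.145000, 0.803530) = 0.736411
  k3 = f(0.145000, 0.806780) = 0.736768
  k4 = f(0.290000, 0.913663) = 0.736720
  y ← 0.700000 + (0.29/6)·(k1 + 2k2 + 2k3 + k4) = 0.912525
x=0.290000, y=0.912525:
  k1 = f(0.290000, 0.912525) = 0.736841
  k2 = f(0.435000, 1.019367) = 0.714202
  k3 = f(0.435000, 1.016085) = 0.715238
  k4 = f(0.580000, 1.119944) = 0.672029
  y ← 0.912525 + (0.29/6)·(k1 + 2k2 + 2k3 + k4) = 1.118800
y(0.58) ≈ 1.1188

1.1188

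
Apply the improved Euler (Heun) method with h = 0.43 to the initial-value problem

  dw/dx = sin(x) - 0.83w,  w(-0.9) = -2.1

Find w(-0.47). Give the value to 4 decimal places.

Heun: k1 = f(x_n, w_n); k2 = f(x_n + h, w_n + h·k1); w_{n+1} = w_n + (h/2)·(k1 + k2).
x=-0.900000, w=-2.100000:
  k1 = f(-0.900000, -2.100000) = 0.959673
  k2 = f(-0.470000, -1.687341) = 0.947606
  w ← -2.100000 + (0.43/2)·(0.959673 + 0.947606) = -1.689935
w(-0.47) ≈ -1.6899

-1.6899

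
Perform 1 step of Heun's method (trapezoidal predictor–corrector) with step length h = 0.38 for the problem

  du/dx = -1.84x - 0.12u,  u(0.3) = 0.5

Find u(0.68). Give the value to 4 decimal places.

Heun: k1 = f(x_n, u_n); k2 = f(x_n + h, u_n + h·k1); u_{n+1} = u_n + (h/2)·(k1 + k2).
x=0.300000, u=0.500000:
  k1 = f(0.300000, 0.500000) = -0.612000
  k2 = f(0.680000, 0.267440) = -1.283293
  u ← 0.500000 + (0.38/2)·(-0.612000 + (-1.283293)) = 0.139894
u(0.68) ≈ 0.1399

0.1399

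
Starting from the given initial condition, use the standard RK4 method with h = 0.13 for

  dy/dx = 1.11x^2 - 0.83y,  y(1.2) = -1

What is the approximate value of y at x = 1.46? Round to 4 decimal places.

-0.3420

RK4: k1 = f(x_n, y_n); k2 = f(x_n + h/2, y_n + (h/2)·k1); k3 = f(x_n + h/2, y_n + (h/2)·k2); k4 = f(x_n + h, y_n + h·k3); y_{n+1} = y_n + (h/6)·(k1 + 2k2 + 2k3 + k4).
x=1.200000, y=-1.000000:
  k1 = f(1.200000, -1.000000) = 2.428400
  k2 = f(1.265000, -0.842154) = 2.475238
  k3 = f(1.265000, -0.839110) = 2.472711
  k4 = f(1.330000, -0.678548) = 2.526674
  y ← -1.000000 + (0.13/6)·(k1 + 2k2 + 2k3 + k4) = -0.678229
x=1.330000, y=-0.678229:
  k1 = f(1.330000, -0.678229) = 2.526409
  k2 = f(1.395000, -0.514012) = 2.586718
  k3 = f(1.395000, -0.510092) = 2.583464
  k4 = f(1.460000, -0.342379) = 2.650250
  y ← -0.678229 + (0.13/6)·(k1 + 2k2 + 2k3 + k4) = -0.342027
y(1.46) ≈ -0.3420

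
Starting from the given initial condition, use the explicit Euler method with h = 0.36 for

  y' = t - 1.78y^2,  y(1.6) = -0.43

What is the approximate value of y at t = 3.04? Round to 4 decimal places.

Euler: y_{n+1} = y_n + h·f(t_n, y_n).
t=1.600000, y=-0.430000: f=1.270878 → y ← -0.430000 + 0.36·1.270878 = 0.027516
t=1.960000, y=0.027516: f=1.958652 → y ← 0.027516 + 0.36·1.958652 = 0.732631
t=2.320000, y=0.732631: f=1.364588 → y ← 0.732631 + 0.36·1.364588 = 1.223883
t=2.680000, y=1.223883: f=0.013758 → y ← 1.223883 + 0.36·0.013758 = 1.228835
y(3.04) ≈ 1.2288

1.2288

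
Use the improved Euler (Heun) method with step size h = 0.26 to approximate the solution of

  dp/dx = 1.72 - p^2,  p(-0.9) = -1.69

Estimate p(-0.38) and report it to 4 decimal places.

Heun: k1 = f(x_n, p_n); k2 = f(x_n + h, p_n + h·k1); p_{n+1} = p_n + (h/2)·(k1 + k2).
x=-0.900000, p=-1.690000:
  k1 = f(-0.900000, -1.690000) = -1.136100
  k2 = f(-0.640000, -1.985386) = -2.221758
  p ← -1.690000 + (0.26/2)·(-1.136100 + (-2.221758)) = -2.126521
x=-0.640000, p=-2.126521:
  k1 = f(-0.640000, -2.126521) = -2.802094
  k2 = f(-0.380000, -2.855066) = -6.431401
  p ← -2.126521 + (0.26/2)·(-2.802094 + (-6.431401)) = -3.326876
p(-0.38) ≈ -3.3269

-3.3269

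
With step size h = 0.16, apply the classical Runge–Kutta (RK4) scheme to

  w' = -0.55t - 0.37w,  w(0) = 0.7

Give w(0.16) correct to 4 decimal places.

RK4: k1 = f(t_n, w_n); k2 = f(t_n + h/2, w_n + (h/2)·k1); k3 = f(t_n + h/2, w_n + (h/2)·k2); k4 = f(t_n + h, w_n + h·k3); w_{n+1} = w_n + (h/6)·(k1 + 2k2 + 2k3 + k4).
t=0.000000, w=0.700000:
  k1 = f(0.000000, 0.700000) = -0.259000
  k2 = f(0.080000, 0.679280) = -0.295334
  k3 = f(0.080000, 0.676373) = -0.294258
  k4 = f(0.160000, 0.652919) = -0.329580
  w ← 0.700000 + (0.16/6)·(k1 + 2k2 + 2k3 + k4) = 0.652860
w(0.16) ≈ 0.6529

0.6529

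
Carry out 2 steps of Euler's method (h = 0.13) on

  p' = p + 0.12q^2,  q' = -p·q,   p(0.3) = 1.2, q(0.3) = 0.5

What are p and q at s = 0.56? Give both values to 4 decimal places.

Euler on (p,q): p_{n+1} = p_n + h·p', q_{n+1} = q_n + h·q'.
0.300000: (1.200000, 0.500000); f=(1.230000, -0.600000) → (1.359900, 0.422000)
0.430000: (1.359900, 0.422000); f=(1.381270, -0.573878) → (1.539465, 0.347396)
(p(0.56), q(0.56)) ≈ (1.5395, 0.3474)

1.5395, 0.3474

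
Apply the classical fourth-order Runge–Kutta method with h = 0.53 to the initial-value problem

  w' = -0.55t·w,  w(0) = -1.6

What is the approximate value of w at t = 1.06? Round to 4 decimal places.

-1.1747

RK4: k1 = f(t_n, w_n); k2 = f(t_n + h/2, w_n + (h/2)·k1); k3 = f(t_n + h/2, w_n + (h/2)·k2); k4 = f(t_n + h, w_n + h·k3); w_{n+1} = w_n + (h/6)·(k1 + 2k2 + 2k3 + k4).
t=0.000000, w=-1.600000:
  k1 = f(0.000000, -1.600000) = 0.000000
  k2 = f(0.265000, -1.600000) = 0.233200
  k3 = f(0.265000, -1.538202) = 0.224193
  k4 = f(0.530000, -1.481178) = 0.431763
  w ← -1.600000 + (0.53/6)·(k1 + 2k2 + 2k3 + k4) = -1.481055
t=0.530000, w=-1.481055:
  k1 = f(0.530000, -1.481055) = 0.431727
  k2 = f(0.795000, -1.366647) = 0.597566
  k3 = f(0.795000, -1.322700) = 0.578350
  k4 = f(1.060000, -1.174529) = 0.684750
  w ← -1.481055 + (0.53/6)·(k1 + 2k2 + 2k3 + k4) = -1.174687
w(1.06) ≈ -1.1747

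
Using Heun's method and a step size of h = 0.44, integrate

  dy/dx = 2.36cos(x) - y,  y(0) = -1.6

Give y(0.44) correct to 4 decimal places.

-0.2904

Heun: k1 = f(x_n, y_n); k2 = f(x_n + h, y_n + h·k1); y_{n+1} = y_n + (h/2)·(k1 + k2).
x=0.000000, y=-1.600000:
  k1 = f(0.000000, -1.600000) = 3.960000
  k2 = f(0.440000, 0.142400) = 1.992814
  y ← -1.600000 + (0.44/2)·(3.960000 + 1.992814) = -0.290381
y(0.44) ≈ -0.2904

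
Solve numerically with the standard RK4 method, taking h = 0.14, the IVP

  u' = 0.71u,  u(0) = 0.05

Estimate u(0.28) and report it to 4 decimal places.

RK4: k1 = f(t_n, u_n); k2 = f(t_n + h/2, u_n + (h/2)·k1); k3 = f(t_n + h/2, u_n + (h/2)·k2); k4 = f(t_n + h, u_n + h·k3); u_{n+1} = u_n + (h/6)·(k1 + 2k2 + 2k3 + k4).
t=0.000000, u=0.050000:
  k1 = f(0.000000, 0.050000) = 0.035500
  k2 = f(0.070000, 0.052485) = 0.037264
  k3 = f(0.070000, 0.052609) = 0.037352
  k4 = f(0.140000, 0.055229) = 0.039213
  u ← 0.050000 + (0.14/6)·(k1 + 2k2 + 2k3 + k4) = 0.055225
t=0.140000, u=0.055225:
  k1 = f(0.140000, 0.055225) = 0.039210
  k2 = f(0.210000, 0.057970) = 0.041159
  k3 = f(0.210000, 0.058107) = 0.041256
  k4 = f(0.280000, 0.061001) = 0.043311
  u ← 0.055225 + (0.14/6)·(k1 + 2k2 + 2k3 + k4) = 0.060997
u(0.28) ≈ 0.0610

0.0610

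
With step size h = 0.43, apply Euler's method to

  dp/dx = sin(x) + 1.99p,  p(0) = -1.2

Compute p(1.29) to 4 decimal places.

-7.0099

Euler: p_{n+1} = p_n + h·f(x_n, p_n).
x=0.000000, p=-1.200000: f=-2.388000 → p ← -1.200000 + 0.43·(-2.388000) = -2.226840
x=0.430000, p=-2.226840: f=-4.014541 → p ← -2.226840 + 0.43·(-4.014541) = -3.953093
x=0.860000, p=-3.953093: f=-7.108812 → p ← -3.953093 + 0.43·(-7.108812) = -7.009882
p(1.29) ≈ -7.0099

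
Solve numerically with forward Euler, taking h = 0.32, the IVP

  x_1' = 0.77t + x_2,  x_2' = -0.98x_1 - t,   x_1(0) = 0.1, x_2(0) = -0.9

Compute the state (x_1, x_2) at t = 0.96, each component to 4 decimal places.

-0.5614, -1.0519

Euler on (x_1,x_2): x_1_{n+1} = x_1_n + h·x_1', x_2_{n+1} = x_2_n + h·x_2'.
0.000000: (0.100000, -0.900000); f=(-0.900000, -0.098000) → (-0.188000, -0.931360)
0.320000: (-0.188000, -0.931360); f=(-0.684960, -0.135760) → (-0.407187, -0.974803)
0.640000: (-0.407187, -0.974803); f=(-0.482003, -0.240957) → (-0.561428, -1.051909)
(x_1(0.96), x_2(0.96)) ≈ (-0.5614, -1.0519)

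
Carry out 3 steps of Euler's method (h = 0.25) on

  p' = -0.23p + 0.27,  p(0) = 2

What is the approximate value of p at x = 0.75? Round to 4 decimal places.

1.8655

Euler: p_{n+1} = p_n + h·f(x_n, p_n).
x=0.000000, p=2.000000: f=-0.190000 → p ← 2.000000 + 0.25·(-0.190000) = 1.952500
x=0.250000, p=1.952500: f=-0.179075 → p ← 1.952500 + 0.25·(-0.179075) = 1.907731
x=0.500000, p=1.907731: f=-0.168778 → p ← 1.907731 + 0.25·(-0.168778) = 1.865537
p(0.75) ≈ 1.8655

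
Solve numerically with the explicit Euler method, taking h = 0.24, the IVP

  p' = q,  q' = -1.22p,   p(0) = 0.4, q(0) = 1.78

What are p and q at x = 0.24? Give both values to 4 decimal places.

Euler on (p,q): p_{n+1} = p_n + h·p', q_{n+1} = q_n + h·q'.
0.000000: (0.400000, 1.780000); f=(1.780000, -0.488000) → (0.827200, 1.662880)
(p(0.24), q(0.24)) ≈ (0.8272, 1.6629)

0.8272, 1.6629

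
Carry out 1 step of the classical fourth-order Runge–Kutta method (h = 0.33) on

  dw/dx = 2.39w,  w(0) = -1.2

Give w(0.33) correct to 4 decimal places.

-2.6371

RK4: k1 = f(x_n, w_n); k2 = f(x_n + h/2, w_n + (h/2)·k1); k3 = f(x_n + h/2, w_n + (h/2)·k2); k4 = f(x_n + h, w_n + h·k3); w_{n+1} = w_n + (h/6)·(k1 + 2k2 + 2k3 + k4).
x=0.000000, w=-1.200000:
  k1 = f(0.000000, -1.200000) = -2.868000
  k2 = f(0.165000, -1.673220) = -3.998996
  k3 = f(0.165000, -1.859834) = -4.445004
  k4 = f(0.330000, -2.666851) = -6.373775
  w ← -1.200000 + (0.33/6)·(k1 + 2k2 + 2k3 + k4) = -2.637138
w(0.33) ≈ -2.6371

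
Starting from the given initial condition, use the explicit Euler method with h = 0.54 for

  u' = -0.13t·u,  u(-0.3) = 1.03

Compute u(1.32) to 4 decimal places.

0.9774

Euler: u_{n+1} = u_n + h·f(t_n, u_n).
t=-0.300000, u=1.030000: f=0.040170 → u ← 1.030000 + 0.54·0.040170 = 1.051692
t=0.240000, u=1.051692: f=-0.032813 → u ← 1.051692 + 0.54·(-0.032813) = 1.033973
t=0.780000, u=1.033973: f=-0.104845 → u ← 1.033973 + 0.54·(-0.104845) = 0.977357
u(1.32) ≈ 0.9774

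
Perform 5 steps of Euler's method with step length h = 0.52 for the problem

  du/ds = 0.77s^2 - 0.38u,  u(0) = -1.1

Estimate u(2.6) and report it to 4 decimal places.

2.4830

Euler: u_{n+1} = u_n + h·f(s_n, u_n).
s=0.000000, u=-1.100000: f=0.418000 → u ← -1.100000 + 0.52·0.418000 = -0.882640
s=0.520000, u=-0.882640: f=0.543611 → u ← -0.882640 + 0.52·0.543611 = -0.599962
s=1.040000, u=-0.599962: f=1.060818 → u ← -0.599962 + 0.52·1.060818 = -0.048337
s=1.560000, u=-0.048337: f=1.892240 → u ← -0.048337 + 0.52·1.892240 = 0.935628
s=2.080000, u=0.935628: f=2.975789 → u ← 0.935628 + 0.52·2.975789 = 2.483038
u(2.6) ≈ 2.4830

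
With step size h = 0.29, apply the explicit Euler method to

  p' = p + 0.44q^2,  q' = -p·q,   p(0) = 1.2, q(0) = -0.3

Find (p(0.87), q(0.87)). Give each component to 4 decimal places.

Euler on (p,q): p_{n+1} = p_n + h·p', q_{n+1} = q_n + h·q'.
0.000000: (1.200000, -0.300000); f=(1.239600, 0.360000) → (1.559484, -0.195600)
0.290000: (1.559484, -0.195600); f=(1.576318, 0.305035) → (2.016616, -0.107140)
0.580000: (2.016616, -0.107140); f=(2.021667, 0.216060) → (2.602900, -0.044482)
(p(0.87), q(0.87)) ≈ (2.6029, -0.0445)

2.6029, -0.0445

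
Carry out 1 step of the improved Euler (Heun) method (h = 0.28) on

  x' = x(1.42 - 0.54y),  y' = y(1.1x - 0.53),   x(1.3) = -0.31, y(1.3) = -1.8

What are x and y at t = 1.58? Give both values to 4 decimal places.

-0.5700, -1.3710

Heun on (x,y): k1 = f(t_n, state_n); k2 = f(t_n + h, state_n + h·k1); state_{n+1} = state_n + (h/2)·(k1 + k2).
1.300000: (-0.310000, -1.800000)
  k1 = (-0.741520, 1.567800)
  predictor → (-0.517626, -1.361016)
  k2 = (-1.115457, 1.496285)
  → (-0.569977, -1.371028)
(x(1.58), y(1.58)) ≈ (-0.5700, -1.3710)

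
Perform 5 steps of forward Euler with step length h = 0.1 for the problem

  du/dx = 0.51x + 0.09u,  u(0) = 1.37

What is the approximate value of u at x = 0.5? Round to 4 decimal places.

1.4842

Euler: u_{n+1} = u_n + h·f(x_n, u_n).
x=0.000000, u=1.370000: f=0.123300 → u ← 1.370000 + 0.1·0.123300 = 1.382330
x=0.100000, u=1.382330: f=0.175410 → u ← 1.382330 + 0.1·0.175410 = 1.399871
x=0.200000, u=1.399871: f=0.227988 → u ← 1.399871 + 0.1·0.227988 = 1.422670
x=0.300000, u=1.422670: f=0.281040 → u ← 1.422670 + 0.1·0.281040 = 1.450774
x=0.400000, u=1.450774: f=0.334570 → u ← 1.450774 + 0.1·0.334570 = 1.484231
u(0.5) ≈ 1.4842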